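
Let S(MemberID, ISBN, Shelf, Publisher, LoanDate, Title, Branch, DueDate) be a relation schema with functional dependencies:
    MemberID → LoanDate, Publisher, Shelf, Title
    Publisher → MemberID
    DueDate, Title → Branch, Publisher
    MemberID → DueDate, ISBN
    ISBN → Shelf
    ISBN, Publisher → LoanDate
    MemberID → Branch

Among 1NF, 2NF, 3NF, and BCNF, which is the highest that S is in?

Candidate keys: {DueDate, Title}, {MemberID}, {Publisher}. Prime attributes: {DueDate, MemberID, Publisher, Title}.
ISBN → Shelf: {ISBN}⁺ = {ISBN, Shelf}, which is not all of the attributes, so the left side is not a superkey — BCNF is violated.
ISBN → Shelf determines the non-prime attribute {Shelf} from a non-superkey — 3NF is violated.
Checking every proper subset of each key, none determines a non-prime attribute — 2NF is satisfied.

2NF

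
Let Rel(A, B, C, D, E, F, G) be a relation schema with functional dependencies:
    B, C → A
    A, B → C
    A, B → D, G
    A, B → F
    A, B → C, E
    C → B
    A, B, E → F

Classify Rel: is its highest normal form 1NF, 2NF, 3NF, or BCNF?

BCNF

Candidate keys: {A, B}, {C}. Prime attributes: {A, B, C}.
The left-hand side of every FD is a superkey, so BCNF is satisfied.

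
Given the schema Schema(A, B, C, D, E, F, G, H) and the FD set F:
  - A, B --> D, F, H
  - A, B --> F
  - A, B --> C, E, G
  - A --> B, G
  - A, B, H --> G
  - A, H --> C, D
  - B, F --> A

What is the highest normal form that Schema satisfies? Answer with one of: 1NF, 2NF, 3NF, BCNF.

BCNF

Candidate keys: {A}, {B, F}. Prime attributes: {A, B, F}.
Each dependency's left side is a superkey — BCNF holds.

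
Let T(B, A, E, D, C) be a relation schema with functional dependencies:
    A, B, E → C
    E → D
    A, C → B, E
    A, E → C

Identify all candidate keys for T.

{A} never appears on the right of any FD, so every key must include it.
{A, C}⁺ = {A, B, C, D, E}, which is every attribute, so {A, C} is a candidate key.
{A, E}⁺ = {A, B, C, D, E}, which is every attribute, so {A, E} is a candidate key.
These are minimal and exhaustive — every other superkey contains one of them.

{A, C}, {A, E}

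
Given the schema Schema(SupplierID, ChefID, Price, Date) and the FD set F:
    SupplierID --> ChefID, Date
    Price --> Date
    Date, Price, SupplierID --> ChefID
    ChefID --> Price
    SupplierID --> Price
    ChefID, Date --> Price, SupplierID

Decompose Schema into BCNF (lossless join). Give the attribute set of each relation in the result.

{ChefID, Price, SupplierID}; {Date, Price}

Candidate keys of the original relation: {ChefID}, {SupplierID}.
{ChefID, Date, Price, SupplierID}: {Price} determines {Date, Price} here but is not a superkey — split on Price --> Date, giving {Date, Price} and {ChefID, Price, SupplierID}.
{Date, Price} is in BCNF.
{ChefID, Price, SupplierID} is in BCNF.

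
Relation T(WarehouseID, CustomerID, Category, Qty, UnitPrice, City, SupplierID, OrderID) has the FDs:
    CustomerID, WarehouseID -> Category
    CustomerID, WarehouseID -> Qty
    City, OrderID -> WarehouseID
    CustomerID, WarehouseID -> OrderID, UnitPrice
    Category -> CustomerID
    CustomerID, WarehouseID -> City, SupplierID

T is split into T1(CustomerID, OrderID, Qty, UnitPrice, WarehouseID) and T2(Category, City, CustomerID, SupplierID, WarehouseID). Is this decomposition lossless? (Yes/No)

Yes

Common attributes: {CustomerID, WarehouseID}; their closure is {Category, City, CustomerID, OrderID, Qty, SupplierID, UnitPrice, WarehouseID}.
Since T1 ⊆ {Category, City, CustomerID, OrderID, Qty, SupplierID, UnitPrice, WarehouseID}, the intersection is a superkey of T1; the decomposition is lossless.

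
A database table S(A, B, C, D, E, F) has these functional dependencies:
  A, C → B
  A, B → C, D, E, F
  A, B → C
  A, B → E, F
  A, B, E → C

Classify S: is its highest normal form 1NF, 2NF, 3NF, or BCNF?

Candidate keys: {A, B}, {A, C}. Prime attributes: {A, B, C}.
Each dependency's left side is a superkey — BCNF holds.

BCNF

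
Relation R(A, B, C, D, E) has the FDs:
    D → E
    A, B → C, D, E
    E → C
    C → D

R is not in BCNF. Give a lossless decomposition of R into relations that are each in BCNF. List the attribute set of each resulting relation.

{A, B, D}; {C, D, E}

Candidate key of the original relation: {A, B}.
Within {A, B, C, D, E}: {D}⁺ ∩ {A, B, C, D, E} = {C, D, E}, not the whole set, so D → C, E violates BCNF; decompose into {C, D, E} and {A, B, D}.
{C, D, E} is in BCNF.
{A, B, D} is in BCNF.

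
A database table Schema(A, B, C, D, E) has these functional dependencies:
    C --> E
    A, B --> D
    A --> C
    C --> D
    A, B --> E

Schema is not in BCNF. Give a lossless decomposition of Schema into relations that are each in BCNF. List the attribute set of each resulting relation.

Candidate key of the original relation: {A, B}.
In {A, B, C, D, E}, {C} is not a superkey ({C}⁺ restricted to this set is {C, D, E}), so split on C --> D, E into {C, D, E} and {A, B, C}.
{C, D, E} is in BCNF.
In {A, B, C}, {A} is not a superkey ({A}⁺ restricted to this set is {A, C}), so split on A --> C into {A, C} and {A, B}.
{A, C} is in BCNF.
{A, B} is in BCNF.

{A, B}; {A, C}; {C, D, E}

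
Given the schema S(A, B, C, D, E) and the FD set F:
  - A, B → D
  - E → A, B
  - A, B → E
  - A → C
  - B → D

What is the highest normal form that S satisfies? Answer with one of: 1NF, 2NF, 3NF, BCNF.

Candidate keys: {A, B}, {E}. Prime attributes: {A, B, E}.
A → C: {A}⁺ = {A, C}, which is not all of the attributes, so the left side is not a superkey — BCNF is violated.
A → C has non-prime {C} on the right and a non-superkey on the left, so 3NF fails.
Since {A} ⊂ {A, B} and {A}⁺ ⊇ {C} with {C} non-prime, there is a partial dependency; 2NF fails.

1NF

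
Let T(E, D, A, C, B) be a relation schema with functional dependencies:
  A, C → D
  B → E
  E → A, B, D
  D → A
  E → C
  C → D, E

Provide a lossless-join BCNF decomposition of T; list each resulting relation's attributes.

Candidate keys of the original relation: {B}, {C}, {E}.
{A, B, C, D, E}: {D} determines {A, D} here but is not a superkey — split on D → A, giving {A, D} and {B, C, D, E}.
{A, D} is in BCNF.
{B, C, D, E} is in BCNF.

{A, D}; {B, C, D, E}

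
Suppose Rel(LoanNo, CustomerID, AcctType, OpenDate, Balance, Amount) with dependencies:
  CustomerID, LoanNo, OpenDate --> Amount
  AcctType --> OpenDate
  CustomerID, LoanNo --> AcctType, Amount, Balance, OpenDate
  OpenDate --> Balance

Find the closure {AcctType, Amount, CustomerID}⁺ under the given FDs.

{AcctType, Amount, Balance, CustomerID, OpenDate}

Start with {AcctType, Amount, CustomerID}.
AcctType --> OpenDate applies; add {OpenDate} → now {AcctType, Amount, CustomerID, OpenDate}.
OpenDate --> Balance applies; add {Balance} → now {AcctType, Amount, Balance, CustomerID, OpenDate}.
No further FD applies.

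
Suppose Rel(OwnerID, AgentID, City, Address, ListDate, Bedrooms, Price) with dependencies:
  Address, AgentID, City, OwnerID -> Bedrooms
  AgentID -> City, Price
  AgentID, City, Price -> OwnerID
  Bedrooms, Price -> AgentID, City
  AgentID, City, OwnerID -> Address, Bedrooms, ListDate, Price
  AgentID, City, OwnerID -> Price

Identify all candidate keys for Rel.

{AgentID} is a candidate key since {AgentID}⁺ = {Address, AgentID, Bedrooms, City, ListDate, OwnerID, Price} covers every attribute.
{Bedrooms, Price} is a candidate key since {Bedrooms, Price}⁺ = {Address, AgentID, Bedrooms, City, ListDate, OwnerID, Price} covers every attribute.
These are minimal and exhaustive — every other superkey contains one of them.

{AgentID}, {Bedrooms, Price}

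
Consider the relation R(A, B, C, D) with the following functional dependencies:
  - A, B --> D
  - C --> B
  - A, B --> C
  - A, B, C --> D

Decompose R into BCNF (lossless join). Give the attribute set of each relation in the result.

{A, C, D}; {B, C}

Candidate keys of the original relation: {A, B}, {A, C}.
Within {A, B, C, D}: {C}⁺ ∩ {A, B, C, D} = {B, C}, not the whole set, so C --> B violates BCNF; decompose into {B, C} and {A, C, D}.
{B, C} has no BCNF violation.
{A, C, D} has no BCNF violation.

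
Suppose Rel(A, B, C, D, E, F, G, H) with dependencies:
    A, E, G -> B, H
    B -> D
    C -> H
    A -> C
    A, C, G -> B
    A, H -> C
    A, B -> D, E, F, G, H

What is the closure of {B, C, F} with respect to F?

Start with {B, C, F}.
B -> D applies; add {D} → now {B, C, D, F}.
C -> H applies; add {H} → now {B, C, D, F, H}.
No further FD applies.

{B, C, D, F, H}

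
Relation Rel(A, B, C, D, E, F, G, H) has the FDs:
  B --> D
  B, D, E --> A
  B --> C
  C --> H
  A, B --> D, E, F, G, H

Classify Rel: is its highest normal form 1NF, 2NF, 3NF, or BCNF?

Candidate keys: {A, B}, {B, E}. Prime attributes: {A, B, E}.
For B --> D we have {B}⁺ = {B, C, D, H}; {B} is not a superkey, so BCNF fails.
B --> D has non-prime {D} on the right and a non-superkey on the left, so 3NF fails.
{B} is a proper subset of the key {A, B}, and {B}⁺ contains the non-prime attributes {C, D, H} — a partial dependency, so 2NF is violated.

1NF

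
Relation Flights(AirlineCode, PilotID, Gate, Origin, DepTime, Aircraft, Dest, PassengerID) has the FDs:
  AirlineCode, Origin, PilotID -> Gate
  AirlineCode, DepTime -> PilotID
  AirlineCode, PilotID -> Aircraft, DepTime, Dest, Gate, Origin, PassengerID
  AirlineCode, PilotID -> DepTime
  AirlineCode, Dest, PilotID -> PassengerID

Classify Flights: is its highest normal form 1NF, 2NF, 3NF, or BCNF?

BCNF

Candidate keys: {AirlineCode, DepTime}, {AirlineCode, PilotID}. Prime attributes: {AirlineCode, DepTime, PilotID}.
The left-hand side of every FD is a superkey, so BCNF is satisfied.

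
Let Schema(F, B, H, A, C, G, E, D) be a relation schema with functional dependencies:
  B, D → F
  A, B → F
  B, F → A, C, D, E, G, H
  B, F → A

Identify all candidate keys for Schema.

{A, B}, {B, D}, {B, F}

Attributes never on any right-hand side: {B} — every candidate key must contain it.
{A, B}⁺ = {A, B, C, D, E, F, G, H} — all of the relation — so {A, B} is a candidate key.
{B, D}⁺ = {A, B, C, D, E, F, G, H} — all of the relation — so {B, D} is a candidate key.
{B, F}⁺ = {A, B, C, D, E, F, G, H} — all of the relation — so {B, F} is a candidate key.
Any other superkey properly contains one of these, so there are no further candidate keys.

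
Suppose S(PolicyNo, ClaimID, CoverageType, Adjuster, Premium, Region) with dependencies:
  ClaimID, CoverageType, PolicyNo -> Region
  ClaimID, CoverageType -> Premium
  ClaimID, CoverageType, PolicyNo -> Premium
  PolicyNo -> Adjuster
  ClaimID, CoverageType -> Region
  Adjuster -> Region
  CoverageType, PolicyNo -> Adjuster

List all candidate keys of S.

No FD produces {ClaimID, CoverageType, PolicyNo}, so they must be in every candidate key.
{ClaimID, CoverageType, PolicyNo}⁺ = {Adjuster, ClaimID, CoverageType, PolicyNo, Premium, Region} — all of the relation — so {ClaimID, CoverageType, PolicyNo} is a candidate key.
No other minimal set has full closure, so this is the only candidate key.

{ClaimID, CoverageType, PolicyNo}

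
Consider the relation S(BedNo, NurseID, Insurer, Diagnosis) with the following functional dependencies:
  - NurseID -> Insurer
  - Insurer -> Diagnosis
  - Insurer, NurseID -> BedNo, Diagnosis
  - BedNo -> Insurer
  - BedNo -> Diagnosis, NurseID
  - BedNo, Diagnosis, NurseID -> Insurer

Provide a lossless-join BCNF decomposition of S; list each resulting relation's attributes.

Candidate keys of the original relation: {BedNo}, {NurseID}.
Within {BedNo, Diagnosis, Insurer, NurseID}: {Insurer}⁺ ∩ {BedNo, Diagnosis, Insurer, NurseID} = {Diagnosis, Insurer}, not the whole set, so Insurer -> Diagnosis violates BCNF; decompose into {Diagnosis, Insurer} and {BedNo, Insurer, NurseID}.
{Diagnosis, Insurer}: every determinant is a superkey — BCNF.
{BedNo, Insurer, NurseID}: every determinant is a superkey — BCNF.

{BedNo, Insurer, NurseID}; {Diagnosis, Insurer}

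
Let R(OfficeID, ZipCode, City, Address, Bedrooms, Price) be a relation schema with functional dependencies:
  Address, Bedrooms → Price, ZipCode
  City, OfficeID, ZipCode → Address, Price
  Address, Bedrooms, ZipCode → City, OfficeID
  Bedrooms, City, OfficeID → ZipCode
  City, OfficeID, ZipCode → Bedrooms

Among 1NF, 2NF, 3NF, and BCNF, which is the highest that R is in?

Candidate keys: {Address, Bedrooms}, {Bedrooms, City, OfficeID}, {City, OfficeID, ZipCode}. Prime attributes: {Address, Bedrooms, City, OfficeID, ZipCode}.
Each dependency's left side is a superkey — BCNF holds.

BCNF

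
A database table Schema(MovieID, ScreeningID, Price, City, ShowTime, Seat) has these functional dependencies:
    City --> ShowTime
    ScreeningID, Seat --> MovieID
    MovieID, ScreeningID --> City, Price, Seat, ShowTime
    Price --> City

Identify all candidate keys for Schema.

Attributes never on any right-hand side: {ScreeningID} — every candidate key must contain it.
{MovieID, ScreeningID} is a candidate key since {MovieID, ScreeningID}⁺ = {City, MovieID, Price, ScreeningID, Seat, ShowTime} covers every attribute.
{ScreeningID, Seat} is a candidate key since {ScreeningID, Seat}⁺ = {City, MovieID, Price, ScreeningID, Seat, ShowTime} covers every attribute.
Any other superkey properly contains one of these, so there are no further candidate keys.

{MovieID, ScreeningID}, {ScreeningID, Seat}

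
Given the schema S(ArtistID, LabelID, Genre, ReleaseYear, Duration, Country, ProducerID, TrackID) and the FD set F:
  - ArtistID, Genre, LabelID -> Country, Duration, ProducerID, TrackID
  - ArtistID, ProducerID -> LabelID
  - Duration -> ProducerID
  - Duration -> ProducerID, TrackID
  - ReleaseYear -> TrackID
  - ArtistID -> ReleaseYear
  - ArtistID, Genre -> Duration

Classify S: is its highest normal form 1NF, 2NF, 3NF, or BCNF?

Candidate key: {ArtistID, Genre}. Prime attributes: {ArtistID, Genre}.
ArtistID, ProducerID -> LabelID breaks BCNF: {ArtistID, ProducerID}⁺ = {ArtistID, LabelID, ProducerID, ReleaseYear, TrackID}, so {ArtistID, ProducerID} is not a superkey.
ArtistID, ProducerID -> LabelID has non-prime {LabelID} on the right and a non-superkey on the left, so 3NF fails.
{ArtistID} is a proper subset of the key {ArtistID, Genre}, and {ArtistID}⁺ contains the non-prime attributes {ReleaseYear, TrackID} — a partial dependency, so 2NF is violated.

1NF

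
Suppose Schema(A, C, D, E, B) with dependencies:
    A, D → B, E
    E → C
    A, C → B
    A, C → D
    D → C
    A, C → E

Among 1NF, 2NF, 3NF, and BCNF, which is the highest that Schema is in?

Candidate keys: {A, C}, {A, D}, {A, E}. Prime attributes: {A, C, D, E}.
For E → C we have {E}⁺ = {C, E}; {E} is not a superkey, so BCNF fails.
But every attribute on its right side ({C}) is prime, and the same holds for every other non-superkey FD, so 3NF still holds.

3NF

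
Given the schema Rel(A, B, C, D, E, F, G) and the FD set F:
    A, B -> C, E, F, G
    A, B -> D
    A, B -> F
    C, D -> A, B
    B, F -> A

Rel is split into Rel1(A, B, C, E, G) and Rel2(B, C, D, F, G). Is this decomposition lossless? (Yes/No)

No

Common attributes: {B, C, G}; their closure is {B, C, G}.
The closure covers neither Rel1 nor Rel2 entirely; the join is not lossless.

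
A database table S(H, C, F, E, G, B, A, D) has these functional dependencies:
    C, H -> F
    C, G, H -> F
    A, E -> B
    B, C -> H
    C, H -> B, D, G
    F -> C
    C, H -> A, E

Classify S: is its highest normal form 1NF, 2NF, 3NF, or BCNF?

Candidate keys: {A, C, E}, {A, E, F}, {B, C}, {B, F}, {C, H}, {F, H}. Prime attributes: {A, B, C, E, F, H}.
A, E -> B: {A, E}⁺ = {A, B, E}, which is not all of the attributes, so the left side is not a superkey — BCNF is violated.
Its right-hand attributes {B} are all prime, as are those of every other non-superkey FD — the relation is in 3NF.

3NF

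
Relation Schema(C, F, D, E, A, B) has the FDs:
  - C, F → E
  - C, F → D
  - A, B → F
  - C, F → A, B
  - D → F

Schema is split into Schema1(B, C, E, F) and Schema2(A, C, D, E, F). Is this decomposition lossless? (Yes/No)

Yes

Schema1 ∩ Schema2 = {C, E, F}; its closure under F is {A, B, C, D, E, F}.
This includes all of Schema1, so the common attributes are a superkey of Schema1 — the join is lossless.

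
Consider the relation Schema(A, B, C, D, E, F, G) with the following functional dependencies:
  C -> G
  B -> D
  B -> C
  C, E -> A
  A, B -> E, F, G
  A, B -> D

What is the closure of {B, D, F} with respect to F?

Start with {B, D, F}.
B -> C applies; add {C} → now {B, C, D, F}.
C -> G applies; add {G} → now {B, C, D, F, G}.
No further FD applies.

{B, C, D, F, G}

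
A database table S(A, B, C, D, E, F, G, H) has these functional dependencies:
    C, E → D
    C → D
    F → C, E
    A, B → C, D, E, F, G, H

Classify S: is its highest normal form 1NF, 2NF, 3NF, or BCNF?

2NF

Candidate key: {A, B}. Prime attributes: {A, B}.
C, E → D: {C, E}⁺ = {C, D, E}, which is not all of the attributes, so the left side is not a superkey — BCNF is violated.
C, E → D has non-prime {D} on the right and a non-superkey on the left, so 3NF fails.
Checking every proper subset of each key, none determines a non-prime attribute — 2NF is satisfied.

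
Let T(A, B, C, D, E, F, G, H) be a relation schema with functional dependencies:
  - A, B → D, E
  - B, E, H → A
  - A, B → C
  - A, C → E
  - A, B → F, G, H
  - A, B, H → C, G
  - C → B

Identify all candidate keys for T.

{A, B}, {A, C}, {B, E, H}, {C, E, H}

{A, B}⁺ = {A, B, C, D, E, F, G, H}, which is every attribute, so {A, B} is a candidate key.
{A, C}⁺ = {A, B, C, D, E, F, G, H}, which is every attribute, so {A, C} is a candidate key.
{B, E, H}⁺ = {A, B, C, D, E, F, G, H}, which is every attribute, so {B, E, H} is a candidate key.
{C, E, H}⁺ = {A, B, C, D, E, F, G, H}, which is every attribute, so {C, E, H} is a candidate key.
Any other superkey properly contains one of these, so there are no further candidate keys.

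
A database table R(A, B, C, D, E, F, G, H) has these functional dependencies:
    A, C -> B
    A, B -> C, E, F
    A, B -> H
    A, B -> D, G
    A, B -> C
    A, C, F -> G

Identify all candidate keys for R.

{A, B}, {A, C}

Attributes never on any right-hand side: {A} — every candidate key must contain it.
Closure of {A, B} is {A, B, C, D, E, F, G, H}, the whole schema; {A, B} is a candidate key.
Closure of {A, C} is {A, B, C, D, E, F, G, H}, the whole schema; {A, C} is a candidate key.
These are minimal and exhaustive — every other superkey contains one of them.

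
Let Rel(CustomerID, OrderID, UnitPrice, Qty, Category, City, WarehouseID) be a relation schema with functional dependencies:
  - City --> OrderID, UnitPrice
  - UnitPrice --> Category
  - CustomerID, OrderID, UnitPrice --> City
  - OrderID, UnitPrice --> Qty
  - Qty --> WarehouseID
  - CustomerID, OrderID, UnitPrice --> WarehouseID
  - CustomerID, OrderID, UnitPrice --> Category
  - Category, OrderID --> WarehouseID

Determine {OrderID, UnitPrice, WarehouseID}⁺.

{Category, OrderID, Qty, UnitPrice, WarehouseID}

Start with {OrderID, UnitPrice, WarehouseID}.
UnitPrice --> Category applies; add {Category} → now {Category, OrderID, UnitPrice, WarehouseID}.
OrderID, UnitPrice --> Qty applies; add {Qty} → now {Category, OrderID, Qty, UnitPrice, WarehouseID}.
No further FD applies.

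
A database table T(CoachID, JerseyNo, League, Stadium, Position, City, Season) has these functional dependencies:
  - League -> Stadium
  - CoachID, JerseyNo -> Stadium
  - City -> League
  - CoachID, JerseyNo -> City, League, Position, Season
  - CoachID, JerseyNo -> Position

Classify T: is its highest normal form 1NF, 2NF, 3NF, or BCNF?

Candidate key: {CoachID, JerseyNo}. Prime attributes: {CoachID, JerseyNo}.
League -> Stadium: {League}⁺ = {League, Stadium}, which is not all of the attributes, so the left side is not a superkey — BCNF is violated.
Because {Stadium} is non-prime and the left side of League -> Stadium is not a superkey, the relation is not in 3NF.
Checking every proper subset of each key, none determines a non-prime attribute — 2NF is satisfied.

2NF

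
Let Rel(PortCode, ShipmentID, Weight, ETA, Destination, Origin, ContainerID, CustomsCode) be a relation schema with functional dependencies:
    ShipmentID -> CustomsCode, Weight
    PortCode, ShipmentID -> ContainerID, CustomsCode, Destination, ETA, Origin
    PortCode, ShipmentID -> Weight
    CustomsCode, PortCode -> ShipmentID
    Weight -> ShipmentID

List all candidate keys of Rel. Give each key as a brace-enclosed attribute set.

{CustomsCode, PortCode}, {PortCode, ShipmentID}, {PortCode, Weight}

No FD produces {PortCode}, so it must be in every candidate key.
Closure of {CustomsCode, PortCode} is {ContainerID, CustomsCode, Destination, ETA, Origin, PortCode, ShipmentID, Weight}, the whole schema; {CustomsCode, PortCode} is a candidate key.
Closure of {PortCode, ShipmentID} is {ContainerID, CustomsCode, Destination, ETA, Origin, PortCode, ShipmentID, Weight}, the whole schema; {PortCode, ShipmentID} is a candidate key.
Closure of {PortCode, Weight} is {ContainerID, CustomsCode, Destination, ETA, Origin, PortCode, ShipmentID, Weight}, the whole schema; {PortCode, Weight} is a candidate key.
These are minimal and exhaustive — every other superkey contains one of them.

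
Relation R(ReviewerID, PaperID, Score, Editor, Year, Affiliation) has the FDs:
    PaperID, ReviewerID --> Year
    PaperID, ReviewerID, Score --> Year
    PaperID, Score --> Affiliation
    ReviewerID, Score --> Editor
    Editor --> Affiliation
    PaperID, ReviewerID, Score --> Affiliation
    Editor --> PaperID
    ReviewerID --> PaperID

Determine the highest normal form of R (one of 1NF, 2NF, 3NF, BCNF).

Candidate key: {ReviewerID, Score}. Prime attributes: {ReviewerID, Score}.
For PaperID, ReviewerID --> Year we have {PaperID, ReviewerID}⁺ = {PaperID, ReviewerID, Year}; {PaperID, ReviewerID} is not a superkey, so BCNF fails.
PaperID, ReviewerID --> Year determines the non-prime attribute {Year} from a non-superkey — 3NF is violated.
Since {ReviewerID} ⊂ {ReviewerID, Score} and {ReviewerID}⁺ ⊇ {PaperID, Year} with {PaperID, Year} non-prime, there is a partial dependency; 2NF fails.

1NF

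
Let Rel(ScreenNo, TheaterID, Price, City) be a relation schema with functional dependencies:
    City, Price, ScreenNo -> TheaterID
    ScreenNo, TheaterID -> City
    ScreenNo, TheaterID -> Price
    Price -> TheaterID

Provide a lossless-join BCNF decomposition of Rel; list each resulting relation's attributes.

Candidate keys of the original relation: {Price, ScreenNo}, {ScreenNo, TheaterID}.
Within {City, Price, ScreenNo, TheaterID}: {Price}⁺ ∩ {City, Price, ScreenNo, TheaterID} = {Price, TheaterID}, not the whole set, so Price -> TheaterID violates BCNF; decompose into {Price, TheaterID} and {City, Price, ScreenNo}.
{Price, TheaterID} is in BCNF.
{City, Price, ScreenNo} is in BCNF.

{City, Price, ScreenNo}; {Price, TheaterID}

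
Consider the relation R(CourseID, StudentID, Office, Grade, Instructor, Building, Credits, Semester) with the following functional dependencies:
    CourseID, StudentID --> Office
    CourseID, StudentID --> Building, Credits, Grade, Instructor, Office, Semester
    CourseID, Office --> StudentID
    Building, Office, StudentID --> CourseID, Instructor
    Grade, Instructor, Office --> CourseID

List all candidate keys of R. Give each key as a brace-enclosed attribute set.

{CourseID, Office}⁺ = {Building, CourseID, Credits, Grade, Instructor, Office, Semester, StudentID} — all of the relation — so {CourseID, Office} is a candidate key.
{CourseID, StudentID}⁺ = {Building, CourseID, Credits, Grade, Instructor, Office, Semester, StudentID} — all of the relation — so {CourseID, StudentID} is a candidate key.
{Building, Office, StudentID}⁺ = {Building, CourseID, Credits, Grade, Instructor, Office, Semester, StudentID} — all of the relation — so {Building, Office, StudentID} is a candidate key.
{Grade, Instructor, Office}⁺ = {Building, CourseID, Credits, Grade, Instructor, Office, Semester, StudentID} — all of the relation — so {Grade, Instructor, Office} is a candidate key.
No proper subset of any of these is a key, and no other minimal superkey exists.

{Building, Office, StudentID}, {CourseID, Office}, {CourseID, StudentID}, {Grade, Instructor, Office}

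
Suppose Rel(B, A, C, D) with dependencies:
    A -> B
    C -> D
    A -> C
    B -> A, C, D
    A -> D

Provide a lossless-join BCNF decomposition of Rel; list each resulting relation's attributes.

{A, B, C}; {C, D}

Candidate keys of the original relation: {A}, {B}.
Within {A, B, C, D}: {C}⁺ ∩ {A, B, C, D} = {C, D}, not the whole set, so C -> D violates BCNF; decompose into {C, D} and {A, B, C}.
{C, D} is in BCNF.
{A, B, C} is in BCNF.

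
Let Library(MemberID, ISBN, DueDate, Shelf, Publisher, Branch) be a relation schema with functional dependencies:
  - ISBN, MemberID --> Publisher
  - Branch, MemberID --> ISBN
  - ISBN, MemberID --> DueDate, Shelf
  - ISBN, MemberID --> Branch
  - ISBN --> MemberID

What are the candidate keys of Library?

{Branch, MemberID}, {ISBN}

{ISBN} is a candidate key since {ISBN}⁺ = {Branch, DueDate, ISBN, MemberID, Publisher, Shelf} covers every attribute.
{Branch, MemberID} is a candidate key since {Branch, MemberID}⁺ = {Branch, DueDate, ISBN, MemberID, Publisher, Shelf} covers every attribute.
No proper subset of any of these is a key, and no other minimal superkey exists.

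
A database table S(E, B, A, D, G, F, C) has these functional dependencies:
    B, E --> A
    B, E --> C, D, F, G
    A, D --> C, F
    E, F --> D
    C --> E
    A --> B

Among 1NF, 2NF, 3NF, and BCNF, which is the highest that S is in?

Candidate keys: {A, C}, {A, D}, {A, E}, {B, C}, {B, E}. Prime attributes: {A, B, C, D, E}.
E, F --> D: {E, F}⁺ = {D, E, F}, which is not all of the attributes, so the left side is not a superkey — BCNF is violated.
Since {D} ⊆ prime attributes and every other non-superkey FD also has a prime right side, the schema is in 3NF.

3NF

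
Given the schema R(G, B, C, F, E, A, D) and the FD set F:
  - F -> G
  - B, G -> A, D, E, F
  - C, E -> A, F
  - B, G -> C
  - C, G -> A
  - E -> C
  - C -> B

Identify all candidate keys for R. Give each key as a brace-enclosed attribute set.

{E}⁺ = {A, B, C, D, E, F, G} — all of the relation — so {E} is a candidate key.
{B, F}⁺ = {A, B, C, D, E, F, G} — all of the relation — so {B, F} is a candidate key.
{B, G}⁺ = {A, B, C, D, E, F, G} — all of the relation — so {B, G} is a candidate key.
{C, F}⁺ = {A, B, C, D, E, F, G} — all of the relation — so {C, F} is a candidate key.
{C, G}⁺ = {A, B, C, D, E, F, G} — all of the relation — so {C, G} is a candidate key.
No proper subset of any of these is a key, and no other minimal superkey exists.

{B, F}, {B, G}, {C, F}, {C, G}, {E}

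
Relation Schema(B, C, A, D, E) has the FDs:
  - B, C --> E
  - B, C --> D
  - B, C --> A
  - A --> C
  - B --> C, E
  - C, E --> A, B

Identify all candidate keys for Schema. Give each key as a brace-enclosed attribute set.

{B}⁺ = {A, B, C, D, E}, which is every attribute, so {B} is a candidate key.
{A, E}⁺ = {A, B, C, D, E}, which is every attribute, so {A, E} is a candidate key.
{C, E}⁺ = {A, B, C, D, E}, which is every attribute, so {C, E} is a candidate key.
These are minimal and exhaustive — every other superkey contains one of them.

{A, E}, {B}, {C, E}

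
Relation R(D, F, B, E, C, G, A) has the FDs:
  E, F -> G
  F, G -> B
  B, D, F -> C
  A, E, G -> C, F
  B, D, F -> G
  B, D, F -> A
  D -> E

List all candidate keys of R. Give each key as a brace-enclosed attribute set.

{A, D, G}, {D, F}

No FD produces {D}, so it must be in every candidate key.
{D, F}⁺ = {A, B, C, D, E, F, G} — all of the relation — so {D, F} is a candidate key.
{A, D, G}⁺ = {A, B, C, D, E, F, G} — all of the relation — so {A, D, G} is a candidate key.
No proper subset of any of these is a key, and no other minimal superkey exists.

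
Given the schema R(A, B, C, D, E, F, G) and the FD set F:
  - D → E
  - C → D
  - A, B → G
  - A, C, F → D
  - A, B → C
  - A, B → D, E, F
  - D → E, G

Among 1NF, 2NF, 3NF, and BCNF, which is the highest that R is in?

2NF

Candidate key: {A, B}. Prime attributes: {A, B}.
For D → E we have {D}⁺ = {D, E, G}; {D} is not a superkey, so BCNF fails.
Because {E} is non-prime and the left side of D → E is not a superkey, the relation is not in 3NF.
No non-prime attribute depends on a proper subset of any candidate key, so 2NF holds.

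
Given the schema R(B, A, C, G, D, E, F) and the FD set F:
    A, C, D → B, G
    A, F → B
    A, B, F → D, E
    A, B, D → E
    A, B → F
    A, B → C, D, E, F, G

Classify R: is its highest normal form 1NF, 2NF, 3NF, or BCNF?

Candidate keys: {A, B}, {A, C, D}, {A, F}. Prime attributes: {A, B, C, D, F}.
Each dependency's left side is a superkey — BCNF holds.

BCNF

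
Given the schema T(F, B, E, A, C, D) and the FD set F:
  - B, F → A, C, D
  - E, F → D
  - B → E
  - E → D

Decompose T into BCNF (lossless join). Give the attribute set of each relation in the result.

Candidate key of the original relation: {B, F}.
{A, B, C, D, E, F}: {E, F} determines {D, E, F} here but is not a superkey — split on E, F → D, giving {D, E, F} and {A, B, C, E, F}.
{D, E, F}: {E} determines {D, E} here but is not a superkey — split on E → D, giving {D, E} and {E, F}.
{D, E} has no BCNF violation.
{E, F} has no BCNF violation.
{A, B, C, E, F}: {B} determines {B, E} here but is not a superkey — split on B → E, giving {B, E} and {A, B, C, F}.
{B, E} has no BCNF violation.
{A, B, C, F} has no BCNF violation.

{A, B, C, F}; {B, E}; {D, E}; {E, F}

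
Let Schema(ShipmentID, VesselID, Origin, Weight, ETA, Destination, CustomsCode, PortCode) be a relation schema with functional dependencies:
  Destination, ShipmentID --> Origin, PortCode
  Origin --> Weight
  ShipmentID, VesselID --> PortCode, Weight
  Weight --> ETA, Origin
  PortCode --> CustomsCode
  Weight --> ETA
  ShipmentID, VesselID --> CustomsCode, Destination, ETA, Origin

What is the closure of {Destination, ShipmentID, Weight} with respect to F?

Start with {Destination, ShipmentID, Weight}.
Destination, ShipmentID --> Origin, PortCode applies; add {Origin, PortCode} → now {Destination, Origin, PortCode, ShipmentID, Weight}.
Weight --> ETA, Origin applies; add {ETA} → now {Destination, ETA, Origin, PortCode, ShipmentID, Weight}.
PortCode --> CustomsCode applies; add {CustomsCode} → now {CustomsCode, Destination, ETA, Origin, PortCode, ShipmentID, Weight}.
No further FD applies.

{CustomsCode, Destination, ETA, Origin, PortCode, ShipmentID, Weight}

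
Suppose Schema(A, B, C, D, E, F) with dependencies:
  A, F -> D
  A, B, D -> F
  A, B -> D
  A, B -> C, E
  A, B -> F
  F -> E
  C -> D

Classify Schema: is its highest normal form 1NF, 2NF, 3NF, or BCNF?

Candidate key: {A, B}. Prime attributes: {A, B}.
A, F -> D breaks BCNF: {A, F}⁺ = {A, D, E, F}, so {A, F} is not a superkey.
Because {D} is non-prime and the left side of A, F -> D is not a superkey, the relation is not in 3NF.
No proper subset of a key has a non-prime attribute in its closure, so there is no partial dependency; 2NF holds.

2NF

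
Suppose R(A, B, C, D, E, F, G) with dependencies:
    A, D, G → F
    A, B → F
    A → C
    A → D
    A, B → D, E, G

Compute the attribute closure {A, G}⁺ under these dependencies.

Start with {A, G}.
A → C applies; add {C} → now {A, C, G}.
A → D applies; add {D} → now {A, C, D, G}.
A, D, G → F applies; add {F} → now {A, C, D, F, G}.
No further FD applies.

{A, C, D, F, G}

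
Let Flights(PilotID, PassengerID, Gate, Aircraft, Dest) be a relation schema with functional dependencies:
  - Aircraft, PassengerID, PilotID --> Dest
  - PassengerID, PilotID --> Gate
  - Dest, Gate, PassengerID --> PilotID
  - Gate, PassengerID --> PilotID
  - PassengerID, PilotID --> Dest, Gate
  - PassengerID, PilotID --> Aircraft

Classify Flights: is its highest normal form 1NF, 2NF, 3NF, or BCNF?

Candidate keys: {Gate, PassengerID}, {PassengerID, PilotID}. Prime attributes: {Gate, PassengerID, PilotID}.
Each dependency's left side is a superkey — BCNF holds.

BCNF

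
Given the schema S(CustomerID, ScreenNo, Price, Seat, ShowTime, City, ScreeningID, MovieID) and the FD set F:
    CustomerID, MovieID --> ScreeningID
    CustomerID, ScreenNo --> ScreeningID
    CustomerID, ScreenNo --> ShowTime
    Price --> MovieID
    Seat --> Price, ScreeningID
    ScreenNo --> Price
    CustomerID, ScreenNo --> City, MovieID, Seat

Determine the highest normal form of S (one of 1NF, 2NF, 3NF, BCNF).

1NF

Candidate key: {CustomerID, ScreenNo}. Prime attributes: {CustomerID, ScreenNo}.
CustomerID, MovieID --> ScreeningID: {CustomerID, MovieID}⁺ = {CustomerID, MovieID, ScreeningID}, which is not all of the attributes, so the left side is not a superkey — BCNF is violated.
CustomerID, MovieID --> ScreeningID determines the non-prime attribute {ScreeningID} from a non-superkey — 3NF is violated.
{ScreenNo} is a proper subset of the key {CustomerID, ScreenNo}, and {ScreenNo}⁺ contains the non-prime attributes {MovieID, Price} — a partial dependency, so 2NF is violated.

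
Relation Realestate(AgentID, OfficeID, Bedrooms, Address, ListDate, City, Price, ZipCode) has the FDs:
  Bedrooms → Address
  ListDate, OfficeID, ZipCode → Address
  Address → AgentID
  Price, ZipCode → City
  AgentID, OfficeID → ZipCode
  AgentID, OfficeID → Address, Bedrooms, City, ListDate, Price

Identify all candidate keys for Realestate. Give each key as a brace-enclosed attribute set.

{Address, OfficeID}, {AgentID, OfficeID}, {Bedrooms, OfficeID}, {ListDate, OfficeID, ZipCode}

No FD produces {OfficeID}, so it must be in every candidate key.
Closure of {Address, OfficeID} is {Address, AgentID, Bedrooms, City, ListDate, OfficeID, Price, ZipCode}, the whole schema; {Address, OfficeID} is a candidate key.
Closure of {AgentID, OfficeID} is {Address, AgentID, Bedrooms, City, ListDate, OfficeID, Price, ZipCode}, the whole schema; {AgentID, OfficeID} is a candidate key.
Closure of {Bedrooms, OfficeID} is {Address, AgentID, Bedrooms, City, ListDate, OfficeID, Price, ZipCode}, the whole schema; {Bedrooms, OfficeID} is a candidate key.
Closure of {ListDate, OfficeID, ZipCode} is {Address, AgentID, Bedrooms, City, ListDate, OfficeID, Price, ZipCode}, the whole schema; {ListDate, OfficeID, ZipCode} is a candidate key.
These are minimal and exhaustive — every other superkey contains one of them.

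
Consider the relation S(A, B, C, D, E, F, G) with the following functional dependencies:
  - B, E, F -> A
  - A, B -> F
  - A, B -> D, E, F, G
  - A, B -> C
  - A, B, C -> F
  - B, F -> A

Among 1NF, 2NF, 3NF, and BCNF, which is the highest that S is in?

Candidate keys: {A, B}, {B, F}. Prime attributes: {A, B, F}.
Each dependency's left side is a superkey — BCNF holds.

BCNF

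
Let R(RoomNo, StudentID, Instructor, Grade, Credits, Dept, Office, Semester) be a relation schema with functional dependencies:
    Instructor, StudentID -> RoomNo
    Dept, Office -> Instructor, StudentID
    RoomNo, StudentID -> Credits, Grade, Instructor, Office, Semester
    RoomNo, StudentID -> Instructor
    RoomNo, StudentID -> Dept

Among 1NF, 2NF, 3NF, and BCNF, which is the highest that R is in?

Candidate keys: {Dept, Office}, {Instructor, StudentID}, {RoomNo, StudentID}. Prime attributes: {Dept, Instructor, Office, RoomNo, StudentID}.
Every FD has a superkey on the left, so the relation is in BCNF.

BCNF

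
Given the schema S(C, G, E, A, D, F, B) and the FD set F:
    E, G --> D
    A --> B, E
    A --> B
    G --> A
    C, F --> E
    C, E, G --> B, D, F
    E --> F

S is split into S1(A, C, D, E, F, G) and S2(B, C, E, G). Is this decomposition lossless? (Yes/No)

Yes

Common attributes: {C, E, G}; their closure is {A, B, C, D, E, F, G}.
Since S1 ⊆ {A, B, C, D, E, F, G}, the intersection is a superkey of S1; the decomposition is lossless.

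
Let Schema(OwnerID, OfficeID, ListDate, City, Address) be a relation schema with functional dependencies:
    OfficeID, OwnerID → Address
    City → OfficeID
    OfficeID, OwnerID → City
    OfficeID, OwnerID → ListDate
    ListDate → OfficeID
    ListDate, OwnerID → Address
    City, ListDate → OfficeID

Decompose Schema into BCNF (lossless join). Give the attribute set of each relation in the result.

Candidate keys of the original relation: {City, OwnerID}, {ListDate, OwnerID}, {OfficeID, OwnerID}.
Within {Address, City, ListDate, OfficeID, OwnerID}: {City}⁺ ∩ {Address, City, ListDate, OfficeID, OwnerID} = {City, OfficeID}, not the whole set, so City → OfficeID violates BCNF; decompose into {City, OfficeID} and {Address, City, ListDate, OwnerID}.
{City, OfficeID} has no BCNF violation.
{Address, City, ListDate, OwnerID} has no BCNF violation.

{Address, City, ListDate, OwnerID}; {City, OfficeID}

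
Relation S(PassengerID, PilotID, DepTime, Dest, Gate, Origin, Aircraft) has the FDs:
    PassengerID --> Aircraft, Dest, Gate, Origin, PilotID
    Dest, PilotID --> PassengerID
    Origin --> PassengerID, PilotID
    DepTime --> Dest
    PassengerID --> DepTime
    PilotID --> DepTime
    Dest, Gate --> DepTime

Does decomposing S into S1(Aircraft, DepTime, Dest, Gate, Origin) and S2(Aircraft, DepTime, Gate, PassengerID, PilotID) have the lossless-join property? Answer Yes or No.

S1 ∩ S2 = {Aircraft, DepTime, Gate}; its closure under F is {Aircraft, DepTime, Dest, Gate}.
The closure covers neither S1 nor S2 entirely; the join is not lossless.

No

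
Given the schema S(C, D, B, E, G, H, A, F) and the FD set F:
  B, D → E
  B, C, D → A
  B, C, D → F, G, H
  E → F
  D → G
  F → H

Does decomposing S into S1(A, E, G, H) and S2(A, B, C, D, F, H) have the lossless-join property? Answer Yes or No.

The shared attributes are {A, H} and {A, H}⁺ = {A, H}.
The closure covers neither S1 nor S2 entirely; the join is not lossless.

No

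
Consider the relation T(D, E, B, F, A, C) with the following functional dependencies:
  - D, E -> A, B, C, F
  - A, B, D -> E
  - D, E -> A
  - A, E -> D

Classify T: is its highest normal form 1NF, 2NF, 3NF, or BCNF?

BCNF

Candidate keys: {A, B, D}, {A, E}, {D, E}. Prime attributes: {A, B, D, E}.
Every FD has a superkey on the left, so the relation is in BCNF.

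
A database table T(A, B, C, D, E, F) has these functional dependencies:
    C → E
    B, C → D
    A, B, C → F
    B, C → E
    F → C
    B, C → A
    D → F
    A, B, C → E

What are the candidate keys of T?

No FD produces {B}, so it must be in every candidate key.
{B, C} is a candidate key since {B, C}⁺ = {A, B, C, D, E, F} covers every attribute.
{B, D} is a candidate key since {B, D}⁺ = {A, B, C, D, E, F} covers every attribute.
{B, F} is a candidate key since {B, F}⁺ = {A, B, C, D, E, F} covers every attribute.
These are minimal and exhaustive — every other superkey contains one of them.

{B, C}, {B, D}, {B, F}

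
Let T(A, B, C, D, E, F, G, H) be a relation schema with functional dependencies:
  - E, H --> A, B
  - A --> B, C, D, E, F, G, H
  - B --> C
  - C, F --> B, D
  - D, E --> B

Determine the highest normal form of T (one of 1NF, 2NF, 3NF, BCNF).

2NF

Candidate keys: {A}, {E, H}. Prime attributes: {A, E, H}.
B --> C breaks BCNF: {B}⁺ = {B, C}, so {B} is not a superkey.
Because {C} is non-prime and the left side of B --> C is not a superkey, the relation is not in 3NF.
No proper subset of a key has a non-prime attribute in its closure, so there is no partial dependency; 2NF holds.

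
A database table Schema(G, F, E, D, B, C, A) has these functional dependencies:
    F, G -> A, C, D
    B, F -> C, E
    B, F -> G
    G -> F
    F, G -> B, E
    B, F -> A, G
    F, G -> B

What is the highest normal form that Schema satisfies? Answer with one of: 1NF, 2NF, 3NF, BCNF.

Candidate keys: {B, F}, {G}. Prime attributes: {B, F, G}.
The left-hand side of every FD is a superkey, so BCNF is satisfied.

BCNF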